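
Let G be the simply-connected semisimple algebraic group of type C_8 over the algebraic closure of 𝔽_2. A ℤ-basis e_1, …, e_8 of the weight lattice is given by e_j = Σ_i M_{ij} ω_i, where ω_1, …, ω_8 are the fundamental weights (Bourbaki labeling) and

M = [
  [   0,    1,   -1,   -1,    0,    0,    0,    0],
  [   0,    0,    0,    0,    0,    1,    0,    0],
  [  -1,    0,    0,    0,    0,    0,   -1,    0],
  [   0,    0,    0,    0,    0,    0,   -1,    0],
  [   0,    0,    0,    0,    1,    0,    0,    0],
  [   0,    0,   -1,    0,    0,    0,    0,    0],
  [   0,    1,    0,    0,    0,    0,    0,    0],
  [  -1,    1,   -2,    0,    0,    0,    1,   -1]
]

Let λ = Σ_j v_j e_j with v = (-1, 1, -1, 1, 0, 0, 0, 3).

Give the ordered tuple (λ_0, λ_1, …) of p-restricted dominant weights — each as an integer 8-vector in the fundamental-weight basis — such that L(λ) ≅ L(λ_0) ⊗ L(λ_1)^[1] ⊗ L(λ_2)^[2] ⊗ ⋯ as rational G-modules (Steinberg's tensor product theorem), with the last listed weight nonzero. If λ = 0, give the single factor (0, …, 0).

In the fundamental-weight basis, λ has coordinates c = M·v (v = (-1, 1, -1, 1, 0, 0, 0, 3)):
  c_1 = (0)·(-1) + 1·1 + (-1)·(-1) + (-1)·(1) + 0·0 + 0·0 + 0·0 + 0·3 = 1
  c_2 = (0)·(-1) + 0·1 + (0)·(-1) + 0·1 + 0·0 + 1·0 + 0·0 + 0·3 = 0
  c_3 = (-1)·(-1) + 0·1 + (0)·(-1) + 0·1 + 0·0 + 0·0 + (-1)·(0) + 0·3 = 1
  c_4 = (0)·(-1) + 0·1 + (0)·(-1) + 0·1 + 0·0 + 0·0 + (-1)·(0) + 0·3 = 0
  c_5 = (0)·(-1) + 0·1 + (0)·(-1) + 0·1 + 1·0 + 0·0 + 0·0 + 0·3 = 0
  c_6 = (0)·(-1) + 0·1 + (-1)·(-1) + 0·1 + 0·0 + 0·0 + 0·0 + 0·3 = 1
  c_7 = (0)·(-1) + 1·1 + (0)·(-1) + 0·1 + 0·0 + 0·0 + 0·0 + 0·3 = 1
  c_8 = (-1)·(-1) + 1·1 + (-2)·(-1) + 0·1 + 0·0 + 0·0 + 1·0 + (-1)·(3) = 1
Writing each c_i in base p = 2:
  c_1 = 1 = 1·2^0
  c_2 = 0
  c_3 = 1 = 1·2^0
  c_4 = 0
  c_5 = 0
  c_6 = 1 = 1·2^0
  c_7 = 1 = 1·2^0
  c_8 = 1 = 1·2^0
λ_0 = (1, 0, 1, 0, 0, 1, 1, 1)

((1, 0, 1, 0, 0, 1, 1, 1),)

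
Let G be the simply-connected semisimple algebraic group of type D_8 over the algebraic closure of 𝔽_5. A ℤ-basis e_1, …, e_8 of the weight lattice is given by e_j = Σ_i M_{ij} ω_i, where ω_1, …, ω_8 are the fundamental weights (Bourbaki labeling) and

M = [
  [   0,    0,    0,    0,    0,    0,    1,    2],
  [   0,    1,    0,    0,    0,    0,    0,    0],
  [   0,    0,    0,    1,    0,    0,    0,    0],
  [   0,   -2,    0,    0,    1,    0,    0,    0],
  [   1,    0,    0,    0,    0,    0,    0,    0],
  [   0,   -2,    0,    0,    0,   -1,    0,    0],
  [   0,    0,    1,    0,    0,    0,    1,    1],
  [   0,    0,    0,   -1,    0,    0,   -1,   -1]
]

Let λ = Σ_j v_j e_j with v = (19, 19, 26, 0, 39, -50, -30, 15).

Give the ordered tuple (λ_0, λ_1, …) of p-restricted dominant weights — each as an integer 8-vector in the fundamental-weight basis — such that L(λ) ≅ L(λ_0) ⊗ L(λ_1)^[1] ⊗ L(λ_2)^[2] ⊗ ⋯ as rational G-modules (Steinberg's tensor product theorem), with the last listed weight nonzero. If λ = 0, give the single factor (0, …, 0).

((0, 4, 0, 1, 4, 2, 1, 0), (0, 3, 0, 0, 3, 2, 2, 3))

Compute c_i = Σ_j M_{ij} v_j with v = (19, 19, 26, 0, 39, -50, -30, 15):
  c_1 = (0)·(19) + (0)·(19) + (0)·(26) + (0)·(0) + (0)·(39) + (0)·(-50) + (1)·(-30) + (2)·(15) = 0
  c_2 = (0)·(19) + (1)·(19) + (0)·(26) + (0)·(0) + (0)·(39) + (0)·(-50) + (0)·(-30) + (0)·(15) = 19
  c_3 = (0)·(19) + (0)·(19) + (0)·(26) + (1)·(0) + (0)·(39) + (0)·(-50) + (0)·(-30) + (0)·(15) = 0
  c_4 = (0)·(19) + (-2)·(19) + (0)·(26) + (0)·(0) + (1)·(39) + (0)·(-50) + (0)·(-30) + (0)·(15) = 1
  c_5 = (1)·(19) + (0)·(19) + (0)·(26) + (0)·(0) + (0)·(39) + (0)·(-50) + (0)·(-30) + (0)·(15) = 19
  c_6 = (0)·(19) + (-2)·(19) + (0)·(26) + (0)·(0) + (0)·(39) + (-1)·(-50) + (0)·(-30) + (0)·(15) = 12
  c_7 = (0)·(19) + (0)·(19) + (1)·(26) + (0)·(0) + (0)·(39) + (0)·(-50) + (1)·(-30) + (1)·(15) = 11
  c_8 = (0)·(19) + (0)·(19) + (0)·(26) + (-1)·(0) + (0)·(39) + (0)·(-50) + (-1)·(-30) + (-1)·(15) = 15
Expand coordinatewise in base 5:
  c_1 = 0
  c_2 = 19 = 4·5^0 + 3·5^1
  c_3 = 0
  c_4 = 1 = 1·5^0
  c_5 = 19 = 4·5^0 + 3·5^1
  c_6 = 12 = 2·5^0 + 2·5^1
  c_7 = 11 = 1·5^0 + 2·5^1
  c_8 = 15 = 0·5^0 + 3·5^1
λ_0 = (0, 4, 0, 1, 4, 2, 1, 0)
λ_1 = (0, 3, 0, 0, 3, 2, 2, 3)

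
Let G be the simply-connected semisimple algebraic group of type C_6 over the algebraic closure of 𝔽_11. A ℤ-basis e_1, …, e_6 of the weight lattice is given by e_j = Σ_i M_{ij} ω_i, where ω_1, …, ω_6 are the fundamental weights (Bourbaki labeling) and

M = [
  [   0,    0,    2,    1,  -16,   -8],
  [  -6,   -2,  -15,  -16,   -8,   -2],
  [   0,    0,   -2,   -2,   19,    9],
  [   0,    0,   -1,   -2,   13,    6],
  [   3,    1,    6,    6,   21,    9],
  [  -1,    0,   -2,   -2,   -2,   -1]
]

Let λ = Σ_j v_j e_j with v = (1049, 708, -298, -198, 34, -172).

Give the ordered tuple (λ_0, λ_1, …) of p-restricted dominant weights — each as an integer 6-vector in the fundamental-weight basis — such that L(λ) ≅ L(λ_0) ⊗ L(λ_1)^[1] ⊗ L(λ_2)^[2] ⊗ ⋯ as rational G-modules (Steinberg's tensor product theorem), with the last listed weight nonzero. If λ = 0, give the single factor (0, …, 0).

((5, 0, 2, 5, 1, 3), (3, 0, 8, 9, 4, 4))

ω-coordinates c = M·v, v = (1049, 708, -298, -198, 34, -172):
  c_1 = (0)·(1049) + (0)·(708) + (2)·(-298) + (1)·(-198) + (-16)·(34) + (-8)·(-172) = 38
  c_2 = (-6)·(1049) + (-2)·(708) + (-15)·(-298) + (-16)·(-198) + (-8)·(34) + (-2)·(-172) = 0
  c_3 = (0)·(1049) + (0)·(708) + (-2)·(-298) + (-2)·(-198) + (19)·(34) + (9)·(-172) = 90
  c_4 = (0)·(1049) + (0)·(708) + (-1)·(-298) + (-2)·(-198) + (13)·(34) + (6)·(-172) = 104
  c_5 = (3)·(1049) + (1)·(708) + (6)·(-298) + (6)·(-198) + (21)·(34) + (9)·(-172) = 45
  c_6 = (-1)·(1049) + (0)·(708) + (-2)·(-298) + (-2)·(-198) + (-2)·(34) + (-1)·(-172) = 47
p = 11; digits c_i = Σ_j d_{ij}·11^j, 0 ≤ d_{ij} < 11:
  c_1 = 38 = 5·11^0 + 3·11^1
  c_2 = 0
  c_3 = 90 = 2·11^0 + 8·11^1
  c_4 = 104 = 5·11^0 + 9·11^1
  c_5 = 45 = 1·11^0 + 4·11^1
  c_6 = 47 = 3·11^0 + 4·11^1
Factor λ_0 = (5, 0, 2, 5, 1, 3)
Factor λ_1 = (3, 0, 8, 9, 4, 4)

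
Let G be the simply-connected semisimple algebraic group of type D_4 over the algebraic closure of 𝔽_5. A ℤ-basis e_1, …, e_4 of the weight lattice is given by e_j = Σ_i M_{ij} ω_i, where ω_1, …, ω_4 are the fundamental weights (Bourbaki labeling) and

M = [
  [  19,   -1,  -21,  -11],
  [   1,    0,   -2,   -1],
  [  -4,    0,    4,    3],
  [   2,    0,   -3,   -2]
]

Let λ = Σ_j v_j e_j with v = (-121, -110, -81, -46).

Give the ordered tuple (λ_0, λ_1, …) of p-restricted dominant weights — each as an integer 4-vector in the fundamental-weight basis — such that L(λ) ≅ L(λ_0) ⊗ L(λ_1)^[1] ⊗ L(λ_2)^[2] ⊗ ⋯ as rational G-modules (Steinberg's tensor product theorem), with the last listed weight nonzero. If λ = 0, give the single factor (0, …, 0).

Change of basis e → ω: c = M·v where v = (-121, -110, -81, -46):
  c_1 = (19)·(-121) + (-1)·(-110) + (-21)·(-81) + (-11)·(-46) = 18
  c_2 = (1)·(-121) + (0)·(-110) + (-2)·(-81) + (-1)·(-46) = 87
  c_3 = (-4)·(-121) + (0)·(-110) + (4)·(-81) + (3)·(-46) = 22
  c_4 = (2)·(-121) + (0)·(-110) + (-3)·(-81) + (-2)·(-46) = 93
Base-5 expansion of each c_i:
  c_1 = 18 = 3·5^0 + 3·5^1
  c_2 = 87 = 2·5^0 + 2·5^1 + 3·5^2
  c_3 = 22 = 2·5^0 + 4·5^1
  c_4 = 93 = 3·5^0 + 3·5^1 + 3·5^2
λ_0 = (3, 2, 2, 3)
λ_1 = (3, 2, 4, 3)
λ_2 = (0, 3, 0, 3)

((3, 2, 2, 3), (3, 2, 4, 3), (0, 3, 0, 3))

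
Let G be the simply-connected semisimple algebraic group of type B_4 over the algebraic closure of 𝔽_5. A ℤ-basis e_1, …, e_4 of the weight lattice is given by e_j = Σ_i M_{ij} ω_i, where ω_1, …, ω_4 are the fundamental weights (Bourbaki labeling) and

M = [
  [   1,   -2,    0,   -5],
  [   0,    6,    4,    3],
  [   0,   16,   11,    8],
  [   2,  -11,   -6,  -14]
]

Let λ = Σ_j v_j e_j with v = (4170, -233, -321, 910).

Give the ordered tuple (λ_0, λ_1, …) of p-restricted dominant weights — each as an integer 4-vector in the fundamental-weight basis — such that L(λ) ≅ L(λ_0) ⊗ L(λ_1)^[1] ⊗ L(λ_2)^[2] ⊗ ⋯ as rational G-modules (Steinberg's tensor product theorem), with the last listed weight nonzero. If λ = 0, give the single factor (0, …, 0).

Compute c_i = Σ_j M_{ij} v_j with v = (4170, -233, -321, 910):
  c_1 = (1)·(4170) + (-2)·(-233) + (0)·(-321) + (-5)·(910) = 86
  c_2 = (0)·(4170) + (6)·(-233) + (4)·(-321) + (3)·(910) = 48
  c_3 = (0)·(4170) + (16)·(-233) + (11)·(-321) + (8)·(910) = 21
  c_4 = (2)·(4170) + (-11)·(-233) + (-6)·(-321) + (-14)·(910) = 89
Base-5 expansion of each c_i:
  c_1 = 86 = 1·5^0 + 2·5^1 + 3·5^2
  c_2 = 48 = 3·5^0 + 4·5^1 + 1·5^2
  c_3 = 21 = 1·5^0 + 4·5^1
  c_4 = 89 = 4·5^0 + 2·5^1 + 3·5^2
λ_0 = (1, 3, 1, 4)
λ_1 = (2, 4, 4, 2)
λ_2 = (3, 1, 0, 3)

((1, 3, 1, 4), (2, 4, 4, 2), (3, 1, 0, 3))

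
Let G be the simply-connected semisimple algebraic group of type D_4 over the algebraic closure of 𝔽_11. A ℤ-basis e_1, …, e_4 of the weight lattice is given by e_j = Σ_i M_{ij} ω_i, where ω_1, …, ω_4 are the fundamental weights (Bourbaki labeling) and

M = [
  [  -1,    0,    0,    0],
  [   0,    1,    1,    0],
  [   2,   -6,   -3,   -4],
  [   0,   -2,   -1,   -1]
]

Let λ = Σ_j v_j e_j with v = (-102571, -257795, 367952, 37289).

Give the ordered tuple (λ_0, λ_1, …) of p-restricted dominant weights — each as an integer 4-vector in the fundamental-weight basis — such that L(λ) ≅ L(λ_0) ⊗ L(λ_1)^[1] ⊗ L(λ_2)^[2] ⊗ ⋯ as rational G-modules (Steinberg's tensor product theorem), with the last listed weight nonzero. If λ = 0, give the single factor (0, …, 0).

((7, 3, 0, 8), (7, 4, 4, 10), (0, 8, 6, 9), (0, 5, 0, 5), (7, 7, 6, 7))

Change of basis e → ω: c = M·v where v = (-102571, -257795, 367952, 37289):
  c_1 = (-1)·(-102571) + (0)·(-257795) + 0·367952 + 0·37289 = 102571
  c_2 = (0)·(-102571) + (1)·(-257795) + 1·367952 + 0·37289 = 110157
  c_3 = (2)·(-102571) + (-6)·(-257795) + (-3)·(367952) + (-4)·(37289) = 88616
  c_4 = (0)·(-102571) + (-2)·(-257795) + (-1)·(367952) + (-1)·(37289) = 110349
Writing each c_i in base p = 11:
  c_1 = 102571 = 7·11^0 + 7·11^1 + 0·11^2 + 0·11^3 + 7·11^4
  c_2 = 110157 = 3·11^0 + 4·11^1 + 8·11^2 + 5·11^3 + 7·11^4
  c_3 = 88616 = 0·11^0 + 4·11^1 + 6·11^2 + 0·11^3 + 6·11^4
  c_4 = 110349 = 8·11^0 + 10·11^1 + 9·11^2 + 5·11^3 + 7·11^4
p-restricted factor λ_0 = (7, 3, 0, 8)
p-restricted factor λ_1 = (7, 4, 4, 10)
p-restricted factor λ_2 = (0, 8, 6, 9)
p-restricted factor λ_3 = (0, 5, 0, 5)
p-restricted factor λ_4 = (7, 7, 6, 7)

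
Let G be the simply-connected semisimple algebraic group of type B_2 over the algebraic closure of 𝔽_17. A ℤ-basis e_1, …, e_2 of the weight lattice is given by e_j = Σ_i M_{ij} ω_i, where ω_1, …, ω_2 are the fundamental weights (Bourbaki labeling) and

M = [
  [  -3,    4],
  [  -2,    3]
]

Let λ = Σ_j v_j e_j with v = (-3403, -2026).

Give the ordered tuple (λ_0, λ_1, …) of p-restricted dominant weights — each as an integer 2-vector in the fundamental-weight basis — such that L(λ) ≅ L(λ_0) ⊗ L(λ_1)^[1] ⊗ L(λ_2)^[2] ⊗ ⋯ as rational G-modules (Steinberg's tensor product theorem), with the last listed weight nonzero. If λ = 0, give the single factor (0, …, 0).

((14, 14), (4, 8), (7, 2))

ω-coordinates c = M·v, v = (-3403, -2026):
  c_1 = (-3)·(-3403) + (4)·(-2026) = 2105
  c_2 = (-2)·(-3403) + (3)·(-2026) = 728
Expand coordinatewise in base 17:
  c_1 = 2105 = 14·17^0 + 4·17^1 + 7·17^2
  c_2 = 728 = 14·17^0 + 8·17^1 + 2·17^2
p-restricted factor λ_0 = (14, 14)
p-restricted factor λ_1 = (4, 8)
p-restricted factor λ_2 = (7, 2)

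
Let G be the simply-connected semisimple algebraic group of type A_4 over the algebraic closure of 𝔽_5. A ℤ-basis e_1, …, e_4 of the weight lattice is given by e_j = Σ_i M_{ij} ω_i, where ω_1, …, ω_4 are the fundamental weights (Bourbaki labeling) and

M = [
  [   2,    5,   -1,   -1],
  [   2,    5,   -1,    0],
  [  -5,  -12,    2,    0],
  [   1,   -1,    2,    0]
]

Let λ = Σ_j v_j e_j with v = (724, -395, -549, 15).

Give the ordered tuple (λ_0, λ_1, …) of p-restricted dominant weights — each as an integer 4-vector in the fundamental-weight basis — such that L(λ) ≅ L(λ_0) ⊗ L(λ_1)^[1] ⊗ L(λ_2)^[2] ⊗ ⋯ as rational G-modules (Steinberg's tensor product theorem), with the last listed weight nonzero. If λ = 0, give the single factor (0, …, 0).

Converting to the ω-basis (c_i = row i of M dotted with v = (724, -395, -549, 15)):
  c_1 = 2·724 + (5)·(-395) + (-1)·(-549) + (-1)·(15) = 7
  c_2 = 2·724 + (5)·(-395) + (-1)·(-549) + 0·15 = 22
  c_3 = (-5)·(724) + (-12)·(-395) + (2)·(-549) + 0·15 = 22
  c_4 = 1·724 + (-1)·(-395) + (2)·(-549) + 0·15 = 21
Base-5 expansion of each c_i:
  c_1 = 7 = 2·5^0 + 1·5^1
  c_2 = 22 = 2·5^0 + 4·5^1
  c_3 = 22 = 2·5^0 + 4·5^1
  c_4 = 21 = 1·5^0 + 4·5^1
p-restricted factor λ_0 = (2, 2, 2, 1)
p-restricted factor λ_1 = (1, 4, 4, 4)

((2, 2, 2, 1), (1, 4, 4, 4))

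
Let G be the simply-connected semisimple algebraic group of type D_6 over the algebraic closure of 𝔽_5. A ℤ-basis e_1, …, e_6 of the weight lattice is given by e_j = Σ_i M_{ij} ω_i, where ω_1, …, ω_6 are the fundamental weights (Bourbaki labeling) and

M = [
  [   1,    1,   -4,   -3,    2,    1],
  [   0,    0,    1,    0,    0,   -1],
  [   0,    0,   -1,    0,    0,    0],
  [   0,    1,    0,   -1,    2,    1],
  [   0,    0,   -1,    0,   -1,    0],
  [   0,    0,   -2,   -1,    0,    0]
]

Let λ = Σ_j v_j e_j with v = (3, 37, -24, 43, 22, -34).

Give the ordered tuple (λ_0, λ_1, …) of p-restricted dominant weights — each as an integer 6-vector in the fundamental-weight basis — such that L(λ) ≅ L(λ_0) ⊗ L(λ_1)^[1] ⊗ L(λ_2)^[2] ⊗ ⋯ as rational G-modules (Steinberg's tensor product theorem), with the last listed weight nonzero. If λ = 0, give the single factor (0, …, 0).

((2, 0, 4, 4, 2, 0), (3, 2, 4, 0, 0, 1))

In the fundamental-weight basis, λ has coordinates c = M·v (v = (3, 37, -24, 43, 22, -34)):
  c_1 = (1)·(3) + (1)·(37) + (-4)·(-24) + (-3)·(43) + (2)·(22) + (1)·(-34) = 17
  c_2 = (0)·(3) + (0)·(37) + (1)·(-24) + (0)·(43) + (0)·(22) + (-1)·(-34) = 10
  c_3 = (0)·(3) + (0)·(37) + (-1)·(-24) + (0)·(43) + (0)·(22) + (0)·(-34) = 24
  c_4 = (0)·(3) + (1)·(37) + (0)·(-24) + (-1)·(43) + (2)·(22) + (1)·(-34) = 4
  c_5 = (0)·(3) + (0)·(37) + (-1)·(-24) + (0)·(43) + (-1)·(22) + (0)·(-34) = 2
  c_6 = (0)·(3) + (0)·(37) + (-2)·(-24) + (-1)·(43) + (0)·(22) + (0)·(-34) = 5
Writing each c_i in base p = 5:
  c_1 = 17 = 2·5^0 + 3·5^1
  c_2 = 10 = 0·5^0 + 2·5^1
  c_3 = 24 = 4·5^0 + 4·5^1
  c_4 = 4 = 4·5^0
  c_5 = 2 = 2·5^0
  c_6 = 5 = 0·5^0 + 1·5^1
Factor λ_0 = (2, 0, 4, 4, 2, 0)
Factor λ_1 = (3, 2, 4, 0, 0, 1)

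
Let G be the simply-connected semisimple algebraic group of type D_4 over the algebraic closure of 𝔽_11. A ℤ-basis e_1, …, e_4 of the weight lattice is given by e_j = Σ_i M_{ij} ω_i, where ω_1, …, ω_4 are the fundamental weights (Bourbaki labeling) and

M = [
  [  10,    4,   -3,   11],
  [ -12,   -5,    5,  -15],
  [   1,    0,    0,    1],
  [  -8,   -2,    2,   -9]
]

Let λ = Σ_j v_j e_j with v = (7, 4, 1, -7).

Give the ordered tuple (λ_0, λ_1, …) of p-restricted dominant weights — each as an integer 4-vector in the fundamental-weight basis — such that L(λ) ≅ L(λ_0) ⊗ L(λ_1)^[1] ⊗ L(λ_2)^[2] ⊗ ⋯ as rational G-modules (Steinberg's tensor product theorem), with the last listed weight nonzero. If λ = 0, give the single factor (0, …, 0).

((6, 6, 0, 1),)

Change of basis e → ω: c = M·v where v = (7, 4, 1, -7):
  c_1 = (10)·(7) + (4)·(4) + (-3)·(1) + (11)·(-7) = 6
  c_2 = (-12)·(7) + (-5)·(4) + (5)·(1) + (-15)·(-7) = 6
  c_3 = (1)·(7) + (0)·(4) + (0)·(1) + (1)·(-7) = 0
  c_4 = (-8)·(7) + (-2)·(4) + (2)·(1) + (-9)·(-7) = 1
Expand coordinatewise in base 11:
  c_1 = 6 = 6·11^0
  c_2 = 6 = 6·11^0
  c_3 = 0
  c_4 = 1 = 1·11^0
p-restricted factor λ_0 = (6, 6, 0, 1)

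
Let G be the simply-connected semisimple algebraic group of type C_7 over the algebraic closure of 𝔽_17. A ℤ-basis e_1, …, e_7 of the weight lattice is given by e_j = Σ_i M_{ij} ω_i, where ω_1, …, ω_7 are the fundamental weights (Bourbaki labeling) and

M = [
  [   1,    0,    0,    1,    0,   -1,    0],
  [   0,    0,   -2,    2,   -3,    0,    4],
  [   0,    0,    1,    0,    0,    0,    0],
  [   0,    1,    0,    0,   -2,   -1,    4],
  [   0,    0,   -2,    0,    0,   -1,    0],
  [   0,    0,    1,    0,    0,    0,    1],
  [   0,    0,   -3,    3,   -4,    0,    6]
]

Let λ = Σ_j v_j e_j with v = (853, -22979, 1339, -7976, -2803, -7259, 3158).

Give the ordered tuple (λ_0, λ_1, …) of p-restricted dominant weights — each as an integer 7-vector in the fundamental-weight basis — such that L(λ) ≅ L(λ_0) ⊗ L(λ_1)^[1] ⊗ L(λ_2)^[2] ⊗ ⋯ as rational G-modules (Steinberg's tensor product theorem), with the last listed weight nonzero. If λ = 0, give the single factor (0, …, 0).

ω-coordinates c = M·v, v = (853, -22979, 1339, -7976, -2803, -7259, 3158):
  c_1 = 1*853 + 0*-22979 + 0*1339 + 1*-7976 + 0*-2803 + -1*-7259 + 0*3158 = 136
  c_2 = 0*853 + 0*-22979 + -2*1339 + 2*-7976 + -3*-2803 + 0*-7259 + 4*3158 = 2411
  c_3 = 0*853 + 0*-22979 + 1*1339 + 0*-7976 + 0*-2803 + 0*-7259 + 0*3158 = 1339
  c_4 = 0*853 + 1*-22979 + 0*1339 + 0*-7976 + -2*-2803 + -1*-7259 + 4*3158 = 2518
  c_5 = 0*853 + 0*-22979 + -2*1339 + 0*-7976 + 0*-2803 + -1*-7259 + 0*3158 = 4581
  c_6 = 0*853 + 0*-22979 + 1*1339 + 0*-7976 + 0*-2803 + 0*-7259 + 1*3158 = 4497
  c_7 = 0*853 + 0*-22979 + -3*1339 + 3*-7976 + -4*-2803 + 0*-7259 + 6*3158 = 2215
Base-17 expansion of each c_i:
  c_1 = 136 = 0·17^0 + 8·17^1
  c_2 = 2411 = 14·17^0 + 5·17^1 + 8·17^2
  c_3 = 1339 = 13·17^0 + 10·17^1 + 4·17^2
  c_4 = 2518 = 2·17^0 + 12·17^1 + 8·17^2
  c_5 = 4581 = 8·17^0 + 14·17^1 + 15·17^2
  c_6 = 4497 = 9·17^0 + 9·17^1 + 15·17^2
  c_7 = 2215 = 5·17^0 + 11·17^1 + 7·17^2
Factor λ_0 = (0, 14, 13, 2, 8, 9, 5)
Factor λ_1 = (8, 5, 10, 12, 14, 9, 11)
Factor λ_2 = (0, 8, 4, 8, 15, 15, 7)

((0, 14, 13, 2, 8, 9, 5), (8, 5, 10, 12, 14, 9, 11), (0, 8, 4, 8, 15, 15, 7))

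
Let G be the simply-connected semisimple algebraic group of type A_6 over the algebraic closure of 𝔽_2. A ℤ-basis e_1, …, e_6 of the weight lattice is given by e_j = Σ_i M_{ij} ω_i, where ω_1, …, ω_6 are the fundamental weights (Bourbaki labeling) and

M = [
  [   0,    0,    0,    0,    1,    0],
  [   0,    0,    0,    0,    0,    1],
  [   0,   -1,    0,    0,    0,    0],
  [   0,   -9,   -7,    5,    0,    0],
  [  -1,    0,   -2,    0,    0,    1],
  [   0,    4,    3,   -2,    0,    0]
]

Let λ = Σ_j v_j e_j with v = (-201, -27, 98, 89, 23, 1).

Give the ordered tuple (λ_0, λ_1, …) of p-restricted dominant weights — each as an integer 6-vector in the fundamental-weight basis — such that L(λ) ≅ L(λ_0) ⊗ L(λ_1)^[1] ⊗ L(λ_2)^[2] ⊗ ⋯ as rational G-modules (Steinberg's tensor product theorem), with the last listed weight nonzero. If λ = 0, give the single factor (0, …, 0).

ω-coordinates c = M·v, v = (-201, -27, 98, 89, 23, 1):
  c_1 = (0)·(-201) + (0)·(-27) + 0·98 + 0·89 + 1·23 + 0·1 = 23
  c_2 = (0)·(-201) + (0)·(-27) + 0·98 + 0·89 + 0·23 + 1·1 = 1
  c_3 = (0)·(-201) + (-1)·(-27) + 0·98 + 0·89 + 0·23 + 0·1 = 27
  c_4 = (0)·(-201) + (-9)·(-27) + (-7)·(98) + 5·89 + 0·23 + 0·1 = 2
  c_5 = (-1)·(-201) + (0)·(-27) + (-2)·(98) + 0·89 + 0·23 + 1·1 = 6
  c_6 = (0)·(-201) + (4)·(-27) + 3·98 + (-2)·(89) + 0·23 + 0·1 = 8
Base-2 expansion of each c_i:
  c_1 = 23 = 1·2^0 + 1·2^1 + 1·2^2 + 0·2^3 + 1·2^4
  c_2 = 1 = 1·2^0
  c_3 = 27 = 1·2^0 + 1·2^1 + 0·2^2 + 1·2^3 + 1·2^4
  c_4 = 2 = 0·2^0 + 1·2^1
  c_5 = 6 = 0·2^0 + 1·2^1 + 1·2^2
  c_6 = 8 = 0·2^0 + 0·2^1 + 0·2^2 + 1·2^3
λ_0 = (1, 1, 1, 0, 0, 0)
λ_1 = (1, 0, 1, 1, 1, 0)
λ_2 = (1, 0, 0, 0, 1, 0)
λ_3 = (0, 0, 1, 0, 0, 1)
λ_4 = (1, 0, 1, 0, 0, 0)

((1, 1, 1, 0, 0, 0), (1, 0, 1, 1, 1, 0), (1, 0, 0, 0, 1, 0), (0, 0, 1, 0, 0, 1), (1, 0, 1, 0, 0, 0))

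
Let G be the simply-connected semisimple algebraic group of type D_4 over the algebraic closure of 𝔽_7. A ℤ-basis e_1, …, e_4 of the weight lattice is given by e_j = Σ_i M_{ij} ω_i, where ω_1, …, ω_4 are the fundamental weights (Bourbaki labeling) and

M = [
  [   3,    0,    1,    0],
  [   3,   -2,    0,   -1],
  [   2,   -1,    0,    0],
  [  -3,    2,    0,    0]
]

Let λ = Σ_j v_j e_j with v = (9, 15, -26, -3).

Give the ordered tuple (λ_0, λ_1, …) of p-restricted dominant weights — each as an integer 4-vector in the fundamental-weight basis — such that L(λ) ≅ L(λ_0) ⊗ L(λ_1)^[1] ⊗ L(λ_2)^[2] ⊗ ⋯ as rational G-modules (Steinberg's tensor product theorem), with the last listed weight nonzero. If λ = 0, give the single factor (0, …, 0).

((1, 0, 3, 3),)

Change of basis e → ω: c = M·v where v = (9, 15, -26, -3):
  c_1 = 3*9 + 0*15 + 1*-26 + 0*-3 = 1
  c_2 = 3*9 + -2*15 + 0*-26 + -1*-3 = 0
  c_3 = 2*9 + -1*15 + 0*-26 + 0*-3 = 3
  c_4 = -3*9 + 2*15 + 0*-26 + 0*-3 = 3
Base-7 expansion of each c_i:
  c_1 = 1 = 1·7^0
  c_2 = 0
  c_3 = 3 = 3·7^0
  c_4 = 3 = 3·7^0
λ_0 = (1, 0, 3, 3)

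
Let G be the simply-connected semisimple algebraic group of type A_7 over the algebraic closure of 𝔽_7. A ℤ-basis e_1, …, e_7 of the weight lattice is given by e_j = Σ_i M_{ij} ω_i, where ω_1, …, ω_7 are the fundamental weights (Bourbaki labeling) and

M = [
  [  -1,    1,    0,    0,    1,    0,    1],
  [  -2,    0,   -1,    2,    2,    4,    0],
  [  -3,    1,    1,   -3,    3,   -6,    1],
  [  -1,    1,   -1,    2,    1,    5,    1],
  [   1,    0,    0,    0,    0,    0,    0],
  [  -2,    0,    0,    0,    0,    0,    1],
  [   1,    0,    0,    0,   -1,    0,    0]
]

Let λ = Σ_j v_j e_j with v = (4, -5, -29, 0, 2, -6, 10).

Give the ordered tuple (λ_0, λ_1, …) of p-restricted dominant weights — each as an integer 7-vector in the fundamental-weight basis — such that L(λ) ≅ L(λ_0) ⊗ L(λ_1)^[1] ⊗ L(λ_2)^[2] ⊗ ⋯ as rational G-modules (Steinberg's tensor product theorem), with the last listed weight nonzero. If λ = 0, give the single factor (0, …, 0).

In the fundamental-weight basis, λ has coordinates c = M·v (v = (4, -5, -29, 0, 2, -6, 10)):
  c_1 = -1*4 + 1*-5 + 0*-29 + 0*0 + 1*2 + 0*-6 + 1*10 = 3
  c_2 = -2*4 + 0*-5 + -1*-29 + 2*0 + 2*2 + 4*-6 + 0*10 = 1
  c_3 = -3*4 + 1*-5 + 1*-29 + -3*0 + 3*2 + -6*-6 + 1*10 = 6
  c_4 = -1*4 + 1*-5 + -1*-29 + 2*0 + 1*2 + 5*-6 + 1*10 = 2
  c_5 = 1*4 + 0*-5 + 0*-29 + 0*0 + 0*2 + 0*-6 + 0*10 = 4
  c_6 = -2*4 + 0*-5 + 0*-29 + 0*0 + 0*2 + 0*-6 + 1*10 = 2
  c_7 = 1*4 + 0*-5 + 0*-29 + 0*0 + -1*2 + 0*-6 + 0*10 = 2
Expand coordinatewise in base 7:
  c_1 = 3 = 3·7^0
  c_2 = 1 = 1·7^0
  c_3 = 6 = 6·7^0
  c_4 = 2 = 2·7^0
  c_5 = 4 = 4·7^0
  c_6 = 2 = 2·7^0
  c_7 = 2 = 2·7^0
p-restricted factor λ_0 = (3, 1, 6, 2, 4, 2, 2)

((3, 1, 6, 2, 4, 2, 2),)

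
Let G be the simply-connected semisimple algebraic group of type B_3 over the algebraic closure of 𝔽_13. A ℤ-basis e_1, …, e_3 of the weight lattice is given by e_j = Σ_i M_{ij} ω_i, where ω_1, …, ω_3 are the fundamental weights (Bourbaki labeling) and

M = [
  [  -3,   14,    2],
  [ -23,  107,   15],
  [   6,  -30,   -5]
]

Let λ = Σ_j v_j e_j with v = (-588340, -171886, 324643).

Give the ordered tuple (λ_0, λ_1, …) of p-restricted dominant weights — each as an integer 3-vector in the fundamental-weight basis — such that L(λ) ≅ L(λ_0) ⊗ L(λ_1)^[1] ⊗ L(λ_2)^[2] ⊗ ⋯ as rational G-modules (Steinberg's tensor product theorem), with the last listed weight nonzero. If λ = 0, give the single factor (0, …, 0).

Change of basis e → ω: c = M·v where v = (-588340, -171886, 324643):
  c_1 = -3*-588340 + 14*-171886 + 2*324643 = 7902
  c_2 = -23*-588340 + 107*-171886 + 15*324643 = 9663
  c_3 = 6*-588340 + -30*-171886 + -5*324643 = 3325
Writing each c_i in base p = 13:
  c_1 = 7902 = 11·13^0 + 9·13^1 + 7·13^2 + 3·13^3
  c_2 = 9663 = 4·13^0 + 2·13^1 + 5·13^2 + 4·13^3
  c_3 = 3325 = 10·13^0 + 8·13^1 + 6·13^2 + 1·13^3
p-restricted factor λ_0 = (11, 4, 10)
p-restricted factor λ_1 = (9, 2, 8)
p-restricted factor λ_2 = (7, 5, 6)
p-restricted factor λ_3 = (3, 4, 1)

((11, 4, 10), (9, 2, 8), (7, 5, 6), (3, 4, 1))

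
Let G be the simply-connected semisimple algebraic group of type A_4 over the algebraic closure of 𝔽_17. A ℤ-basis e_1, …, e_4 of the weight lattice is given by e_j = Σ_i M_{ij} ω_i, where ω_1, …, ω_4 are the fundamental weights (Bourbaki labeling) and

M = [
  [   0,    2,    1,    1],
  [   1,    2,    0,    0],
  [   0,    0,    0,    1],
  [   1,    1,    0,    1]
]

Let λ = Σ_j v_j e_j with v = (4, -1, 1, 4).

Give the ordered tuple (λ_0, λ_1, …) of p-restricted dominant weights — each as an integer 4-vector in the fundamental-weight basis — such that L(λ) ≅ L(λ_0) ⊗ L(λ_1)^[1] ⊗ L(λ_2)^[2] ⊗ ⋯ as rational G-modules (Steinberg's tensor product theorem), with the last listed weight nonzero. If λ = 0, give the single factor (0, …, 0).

((3, 2, 4, 7),)

ω-coordinates c = M·v, v = (4, -1, 1, 4):
  c_1 = (0)·(4) + (2)·(-1) + (1)·(1) + (1)·(4) = 3
  c_2 = (1)·(4) + (2)·(-1) + (0)·(1) + (0)·(4) = 2
  c_3 = (0)·(4) + (0)·(-1) + (0)·(1) + (1)·(4) = 4
  c_4 = (1)·(4) + (1)·(-1) + (0)·(1) + (1)·(4) = 7
Base-17 expansion of each c_i:
  c_1 = 3 = 3·17^0
  c_2 = 2 = 2·17^0
  c_3 = 4 = 4·17^0
  c_4 = 7 = 7·17^0
p-restricted factor λ_0 = (3, 2, 4, 7)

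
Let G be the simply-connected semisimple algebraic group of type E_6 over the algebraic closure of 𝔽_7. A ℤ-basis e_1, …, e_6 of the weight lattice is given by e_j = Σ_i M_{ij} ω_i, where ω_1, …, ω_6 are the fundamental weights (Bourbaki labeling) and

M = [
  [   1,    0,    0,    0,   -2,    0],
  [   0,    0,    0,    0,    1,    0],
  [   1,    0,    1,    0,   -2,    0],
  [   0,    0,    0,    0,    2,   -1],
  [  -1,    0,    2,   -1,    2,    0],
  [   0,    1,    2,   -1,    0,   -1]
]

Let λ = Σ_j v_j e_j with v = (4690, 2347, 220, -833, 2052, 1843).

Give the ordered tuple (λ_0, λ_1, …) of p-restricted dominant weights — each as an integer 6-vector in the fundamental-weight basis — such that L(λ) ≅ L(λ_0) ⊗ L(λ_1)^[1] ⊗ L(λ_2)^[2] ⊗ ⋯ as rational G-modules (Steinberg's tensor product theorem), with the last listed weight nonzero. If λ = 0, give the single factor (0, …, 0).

((5, 1, 1, 0, 1, 6), (6, 6, 3, 1, 0, 1), (4, 6, 2, 4, 0, 1), (1, 5, 2, 6, 2, 5))

Converting to the ω-basis (c_i = row i of M dotted with v = (4690, 2347, 220, -833, 2052, 1843)):
  c_1 = 1*4690 + 0*2347 + 0*220 + 0*-833 + -2*2052 + 0*1843 = 586
  c_2 = 0*4690 + 0*2347 + 0*220 + 0*-833 + 1*2052 + 0*1843 = 2052
  c_3 = 1*4690 + 0*2347 + 1*220 + 0*-833 + -2*2052 + 0*1843 = 806
  c_4 = 0*4690 + 0*2347 + 0*220 + 0*-833 + 2*2052 + -1*1843 = 2261
  c_5 = -1*4690 + 0*2347 + 2*220 + -1*-833 + 2*2052 + 0*1843 = 687
  c_6 = 0*4690 + 1*2347 + 2*220 + -1*-833 + 0*2052 + -1*1843 = 1777
p = 7; digits c_i = Σ_j d_{ij}·7^j, 0 ≤ d_{ij} < 7:
  c_1 = 586 = 5·7^0 + 6·7^1 + 4·7^2 + 1·7^3
  c_2 = 2052 = 1·7^0 + 6·7^1 + 6·7^2 + 5·7^3
  c_3 = 806 = 1·7^0 + 3·7^1 + 2·7^2 + 2·7^3
  c_4 = 2261 = 0·7^0 + 1·7^1 + 4·7^2 + 6·7^3
  c_5 = 687 = 1·7^0 + 0·7^1 + 0·7^2 + 2·7^3
  c_6 = 1777 = 6·7^0 + 1·7^1 + 1·7^2 + 5·7^3
p-restricted factor λ_0 = (5, 1, 1, 0, 1, 6)
p-restricted factor λ_1 = (6, 6, 3, 1, 0, 1)
p-restricted factor λ_2 = (4, 6, 2, 4, 0, 1)
p-restricted factor λ_3 = (1, 5, 2, 6, 2, 5)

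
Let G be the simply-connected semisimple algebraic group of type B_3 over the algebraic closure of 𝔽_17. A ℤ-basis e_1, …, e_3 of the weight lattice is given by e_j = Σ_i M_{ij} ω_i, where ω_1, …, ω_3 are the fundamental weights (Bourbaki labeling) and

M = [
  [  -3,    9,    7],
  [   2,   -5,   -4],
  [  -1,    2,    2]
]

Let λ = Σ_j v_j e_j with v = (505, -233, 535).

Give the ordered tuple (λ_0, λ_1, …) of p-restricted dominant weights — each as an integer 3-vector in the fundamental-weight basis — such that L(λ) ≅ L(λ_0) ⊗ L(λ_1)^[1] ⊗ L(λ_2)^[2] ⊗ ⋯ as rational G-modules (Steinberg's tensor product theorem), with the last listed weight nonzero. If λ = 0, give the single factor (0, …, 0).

((14, 1, 14), (7, 2, 5))

Change of basis e → ω: c = M·v where v = (505, -233, 535):
  c_1 = (-3)·(505) + (9)·(-233) + 7·535 = 133
  c_2 = 2·505 + (-5)·(-233) + (-4)·(535) = 35
  c_3 = (-1)·(505) + (2)·(-233) + 2·535 = 99
p = 17; digits c_i = Σ_j d_{ij}·17^j, 0 ≤ d_{ij} < 17:
  c_1 = 133 = 14·17^0 + 7·17^1
  c_2 = 35 = 1·17^0 + 2·17^1
  c_3 = 99 = 14·17^0 + 5·17^1
Factor λ_0 = (14, 1, 14)
Factor λ_1 = (7, 2, 5)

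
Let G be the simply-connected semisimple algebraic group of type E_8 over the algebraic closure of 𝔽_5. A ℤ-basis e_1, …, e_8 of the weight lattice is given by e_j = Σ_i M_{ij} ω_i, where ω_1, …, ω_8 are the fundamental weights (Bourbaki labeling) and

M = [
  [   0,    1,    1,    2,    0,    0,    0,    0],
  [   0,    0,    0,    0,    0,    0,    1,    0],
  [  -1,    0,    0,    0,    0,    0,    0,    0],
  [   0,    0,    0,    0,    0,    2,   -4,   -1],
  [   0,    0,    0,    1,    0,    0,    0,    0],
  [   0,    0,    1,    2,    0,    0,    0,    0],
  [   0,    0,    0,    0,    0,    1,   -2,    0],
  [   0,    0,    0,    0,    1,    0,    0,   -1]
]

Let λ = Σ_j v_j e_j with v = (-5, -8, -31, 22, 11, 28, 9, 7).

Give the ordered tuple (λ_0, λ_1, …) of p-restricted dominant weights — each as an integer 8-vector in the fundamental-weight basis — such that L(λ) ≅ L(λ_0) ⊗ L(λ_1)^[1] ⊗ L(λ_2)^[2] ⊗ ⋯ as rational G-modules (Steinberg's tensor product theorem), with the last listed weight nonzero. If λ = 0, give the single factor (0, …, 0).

Converting to the ω-basis (c_i = row i of M dotted with v = (-5, -8, -31, 22, 11, 28, 9, 7)):
  c_1 = (0)·(-5) + (1)·(-8) + (1)·(-31) + (2)·(22) + (0)·(11) + (0)·(28) + (0)·(9) + (0)·(7) = 5
  c_2 = (0)·(-5) + (0)·(-8) + (0)·(-31) + (0)·(22) + (0)·(11) + (0)·(28) + (1)·(9) + (0)·(7) = 9
  c_3 = (-1)·(-5) + (0)·(-8) + (0)·(-31) + (0)·(22) + (0)·(11) + (0)·(28) + (0)·(9) + (0)·(7) = 5
  c_4 = (0)·(-5) + (0)·(-8) + (0)·(-31) + (0)·(22) + (0)·(11) + (2)·(28) + (-4)·(9) + (-1)·(7) = 13
  c_5 = (0)·(-5) + (0)·(-8) + (0)·(-31) + (1)·(22) + (0)·(11) + (0)·(28) + (0)·(9) + (0)·(7) = 22
  c_6 = (0)·(-5) + (0)·(-8) + (1)·(-31) + (2)·(22) + (0)·(11) + (0)·(28) + (0)·(9) + (0)·(7) = 13
  c_7 = (0)·(-5) + (0)·(-8) + (0)·(-31) + (0)·(22) + (0)·(11) + (1)·(28) + (-2)·(9) + (0)·(7) = 10
  c_8 = (0)·(-5) + (0)·(-8) + (0)·(-31) + (0)·(22) + (1)·(11) + (0)·(28) + (0)·(9) + (-1)·(7) = 4
Expand coordinatewise in base 5:
  c_1 = 5 = 0·5^0 + 1·5^1
  c_2 = 9 = 4·5^0 + 1·5^1
  c_3 = 5 = 0·5^0 + 1·5^1
  c_4 = 13 = 3·5^0 + 2·5^1
  c_5 = 22 = 2·5^0 + 4·5^1
  c_6 = 13 = 3·5^0 + 2·5^1
  c_7 = 10 = 0·5^0 + 2·5^1
  c_8 = 4 = 4·5^0
p-restricted factor λ_0 = (0, 4, 0, 3, 2, 3, 0, 4)
p-restricted factor λ_1 = (1, 1, 1, 2, 4, 2, 2, 0)

((0, 4, 0, 3, 2, 3, 0, 4), (1, 1, 1, 2, 4, 2, 2, 0))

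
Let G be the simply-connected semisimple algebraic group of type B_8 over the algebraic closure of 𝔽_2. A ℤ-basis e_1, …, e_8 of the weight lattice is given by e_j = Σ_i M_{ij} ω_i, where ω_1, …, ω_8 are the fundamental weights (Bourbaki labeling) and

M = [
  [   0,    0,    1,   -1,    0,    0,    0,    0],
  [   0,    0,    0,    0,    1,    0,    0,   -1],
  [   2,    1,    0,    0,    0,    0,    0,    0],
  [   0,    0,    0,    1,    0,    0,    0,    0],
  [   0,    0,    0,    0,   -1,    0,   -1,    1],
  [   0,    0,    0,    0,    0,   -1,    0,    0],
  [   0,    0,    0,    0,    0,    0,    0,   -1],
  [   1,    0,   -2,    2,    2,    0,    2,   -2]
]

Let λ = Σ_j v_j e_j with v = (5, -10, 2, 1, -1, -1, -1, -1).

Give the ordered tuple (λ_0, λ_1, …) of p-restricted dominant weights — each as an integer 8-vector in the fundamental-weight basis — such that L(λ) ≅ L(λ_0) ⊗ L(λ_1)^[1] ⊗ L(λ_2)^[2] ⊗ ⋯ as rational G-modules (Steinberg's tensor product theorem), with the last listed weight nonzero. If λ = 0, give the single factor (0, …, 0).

Converting to the ω-basis (c_i = row i of M dotted with v = (5, -10, 2, 1, -1, -1, -1, -1)):
  c_1 = 0·5 + (0)·(-10) + 1·2 + (-1)·(1) + (0)·(-1) + (0)·(-1) + (0)·(-1) + (0)·(-1) = 1
  c_2 = 0·5 + (0)·(-10) + 0·2 + 0·1 + (1)·(-1) + (0)·(-1) + (0)·(-1) + (-1)·(-1) = 0
  c_3 = 2·5 + (1)·(-10) + 0·2 + 0·1 + (0)·(-1) + (0)·(-1) + (0)·(-1) + (0)·(-1) = 0
  c_4 = 0·5 + (0)·(-10) + 0·2 + 1·1 + (0)·(-1) + (0)·(-1) + (0)·(-1) + (0)·(-1) = 1
  c_5 = 0·5 + (0)·(-10) + 0·2 + 0·1 + (-1)·(-1) + (0)·(-1) + (-1)·(-1) + (1)·(-1) = 1
  c_6 = 0·5 + (0)·(-10) + 0·2 + 0·1 + (0)·(-1) + (-1)·(-1) + (0)·(-1) + (0)·(-1) = 1
  c_7 = 0·5 + (0)·(-10) + 0·2 + 0·1 + (0)·(-1) + (0)·(-1) + (0)·(-1) + (-1)·(-1) = 1
  c_8 = 1·5 + (0)·(-10) + (-2)·(2) + 2·1 + (2)·(-1) + (0)·(-1) + (2)·(-1) + (-2)·(-1) = 1
Writing each c_i in base p = 2:
  c_1 = 1 = 1·2^0
  c_2 = 0
  c_3 = 0
  c_4 = 1 = 1·2^0
  c_5 = 1 = 1·2^0
  c_6 = 1 = 1·2^0
  c_7 = 1 = 1·2^0
  c_8 = 1 = 1·2^0
Factor λ_0 = (1, 0, 0, 1, 1, 1, 1, 1)

((1, 0, 0, 1, 1, 1, 1, 1),)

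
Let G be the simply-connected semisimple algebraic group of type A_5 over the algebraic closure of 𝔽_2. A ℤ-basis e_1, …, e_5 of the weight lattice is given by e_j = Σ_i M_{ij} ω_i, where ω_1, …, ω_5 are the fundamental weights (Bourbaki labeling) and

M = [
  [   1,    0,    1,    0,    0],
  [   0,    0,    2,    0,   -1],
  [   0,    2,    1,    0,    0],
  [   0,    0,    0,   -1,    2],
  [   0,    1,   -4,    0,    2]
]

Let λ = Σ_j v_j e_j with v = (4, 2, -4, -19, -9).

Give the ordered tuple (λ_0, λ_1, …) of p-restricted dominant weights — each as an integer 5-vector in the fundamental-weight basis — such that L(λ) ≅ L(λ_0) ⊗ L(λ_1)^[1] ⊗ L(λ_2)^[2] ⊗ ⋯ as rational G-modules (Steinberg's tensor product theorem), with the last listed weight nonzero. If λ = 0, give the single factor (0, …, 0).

((0, 1, 0, 1, 0),)

Change of basis e → ω: c = M·v where v = (4, 2, -4, -19, -9):
  c_1 = (1)·(4) + (0)·(2) + (1)·(-4) + (0)·(-19) + (0)·(-9) = 0
  c_2 = (0)·(4) + (0)·(2) + (2)·(-4) + (0)·(-19) + (-1)·(-9) = 1
  c_3 = (0)·(4) + (2)·(2) + (1)·(-4) + (0)·(-19) + (0)·(-9) = 0
  c_4 = (0)·(4) + (0)·(2) + (0)·(-4) + (-1)·(-19) + (2)·(-9) = 1
  c_5 = (0)·(4) + (1)·(2) + (-4)·(-4) + (0)·(-19) + (2)·(-9) = 0
Expand coordinatewise in base 2:
  c_1 = 0
  c_2 = 1 = 1·2^0
  c_3 = 0
  c_4 = 1 = 1·2^0
  c_5 = 0
λ_0 = (0, 1, 0, 1, 0)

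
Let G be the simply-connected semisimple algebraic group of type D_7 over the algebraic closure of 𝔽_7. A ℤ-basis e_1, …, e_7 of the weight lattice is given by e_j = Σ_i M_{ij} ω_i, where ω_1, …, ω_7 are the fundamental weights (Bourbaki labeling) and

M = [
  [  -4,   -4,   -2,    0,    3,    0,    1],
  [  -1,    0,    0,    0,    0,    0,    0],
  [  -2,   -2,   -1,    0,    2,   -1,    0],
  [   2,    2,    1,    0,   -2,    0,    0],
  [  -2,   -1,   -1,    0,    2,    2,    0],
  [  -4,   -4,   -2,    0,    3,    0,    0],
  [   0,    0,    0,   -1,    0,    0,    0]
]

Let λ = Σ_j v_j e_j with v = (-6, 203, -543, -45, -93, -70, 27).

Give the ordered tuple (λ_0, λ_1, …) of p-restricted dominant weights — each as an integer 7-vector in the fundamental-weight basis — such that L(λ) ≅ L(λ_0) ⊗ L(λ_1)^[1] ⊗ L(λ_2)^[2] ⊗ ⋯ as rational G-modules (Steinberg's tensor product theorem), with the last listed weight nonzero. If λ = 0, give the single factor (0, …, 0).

In the fundamental-weight basis, λ has coordinates c = M·v (v = (-6, 203, -543, -45, -93, -70, 27)):
  c_1 = (-4)·(-6) + (-4)·(203) + (-2)·(-543) + (0)·(-45) + (3)·(-93) + (0)·(-70) + 1·27 = 46
  c_2 = (-1)·(-6) + 0·203 + (0)·(-543) + (0)·(-45) + (0)·(-93) + (0)·(-70) + 0·27 = 6
  c_3 = (-2)·(-6) + (-2)·(203) + (-1)·(-543) + (0)·(-45) + (2)·(-93) + (-1)·(-70) + 0·27 = 33
  c_4 = (2)·(-6) + 2·203 + (1)·(-543) + (0)·(-45) + (-2)·(-93) + (0)·(-70) + 0·27 = 37
  c_5 = (-2)·(-6) + (-1)·(203) + (-1)·(-543) + (0)·(-45) + (2)·(-93) + (2)·(-70) + 0·27 = 26
  c_6 = (-4)·(-6) + (-4)·(203) + (-2)·(-543) + (0)·(-45) + (3)·(-93) + (0)·(-70) + 0·27 = 19
  c_7 = (0)·(-6) + 0·203 + (0)·(-543) + (-1)·(-45) + (0)·(-93) + (0)·(-70) + 0·27 = 45
Base-7 expansion of each c_i:
  c_1 = 46 = 4·7^0 + 6·7^1
  c_2 = 6 = 6·7^0
  c_3 = 33 = 5·7^0 + 4·7^1
  c_4 = 37 = 2·7^0 + 5·7^1
  c_5 = 26 = 5·7^0 + 3·7^1
  c_6 = 19 = 5·7^0 + 2·7^1
  c_7 = 45 = 3·7^0 + 6·7^1
Factor λ_0 = (4, 6, 5, 2, 5, 5, 3)
Factor λ_1 = (6, 0, 4, 5, 3, 2, 6)

((4, 6, 5, 2, 5, 5, 3), (6, 0, 4, 5, 3, 2, 6))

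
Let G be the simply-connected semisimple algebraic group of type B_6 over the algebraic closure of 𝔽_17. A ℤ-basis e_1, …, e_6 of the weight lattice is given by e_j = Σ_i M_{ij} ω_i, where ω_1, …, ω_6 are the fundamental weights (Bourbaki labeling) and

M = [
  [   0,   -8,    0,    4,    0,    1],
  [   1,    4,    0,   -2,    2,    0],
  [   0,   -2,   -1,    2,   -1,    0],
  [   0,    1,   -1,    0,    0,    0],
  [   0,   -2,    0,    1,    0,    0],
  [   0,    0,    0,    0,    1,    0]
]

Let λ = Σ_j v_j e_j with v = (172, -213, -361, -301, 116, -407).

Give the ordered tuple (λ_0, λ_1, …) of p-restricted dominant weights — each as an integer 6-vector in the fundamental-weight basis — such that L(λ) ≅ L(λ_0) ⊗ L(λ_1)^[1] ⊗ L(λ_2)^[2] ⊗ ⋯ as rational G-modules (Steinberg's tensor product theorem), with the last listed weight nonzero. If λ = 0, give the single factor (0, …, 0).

Compute c_i = Σ_j M_{ij} v_j with v = (172, -213, -361, -301, 116, -407):
  c_1 = 0*172 + -8*-213 + 0*-361 + 4*-301 + 0*116 + 1*-407 = 93
  c_2 = 1*172 + 4*-213 + 0*-361 + -2*-301 + 2*116 + 0*-407 = 154
  c_3 = 0*172 + -2*-213 + -1*-361 + 2*-301 + -1*116 + 0*-407 = 69
  c_4 = 0*172 + 1*-213 + -1*-361 + 0*-301 + 0*116 + 0*-407 = 148
  c_5 = 0*172 + -2*-213 + 0*-361 + 1*-301 + 0*116 + 0*-407 = 125
  c_6 = 0*172 + 0*-213 + 0*-361 + 0*-301 + 1*116 + 0*-407 = 116
p = 17; digits c_i = Σ_j d_{ij}·17^j, 0 ≤ d_{ij} < 17:
  c_1 = 93 = 8·17^0 + 5·17^1
  c_2 = 154 = 1·17^0 + 9·17^1
  c_3 = 69 = 1·17^0 + 4·17^1
  c_4 = 148 = 12·17^0 + 8·17^1
  c_5 = 125 = 6·17^0 + 7·17^1
  c_6 = 116 = 14·17^0 + 6·17^1
λ_0 = (8, 1, 1, 12, 6, 14)
λ_1 = (5, 9, 4, 8, 7, 6)

((8, 1, 1, 12, 6, 14), (5, 9, 4, 8, 7, 6))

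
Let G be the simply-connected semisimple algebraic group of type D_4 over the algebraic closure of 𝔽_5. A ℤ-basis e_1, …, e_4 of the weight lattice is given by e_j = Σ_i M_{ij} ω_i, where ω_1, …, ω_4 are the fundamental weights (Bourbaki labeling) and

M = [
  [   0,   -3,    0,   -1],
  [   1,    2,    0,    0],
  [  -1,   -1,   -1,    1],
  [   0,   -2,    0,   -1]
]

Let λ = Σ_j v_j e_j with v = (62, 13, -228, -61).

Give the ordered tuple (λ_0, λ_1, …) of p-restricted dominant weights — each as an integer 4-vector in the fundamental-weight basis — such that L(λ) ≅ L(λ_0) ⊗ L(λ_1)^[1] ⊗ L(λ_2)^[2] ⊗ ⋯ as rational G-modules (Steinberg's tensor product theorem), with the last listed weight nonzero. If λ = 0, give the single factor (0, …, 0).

Change of basis e → ω: c = M·v where v = (62, 13, -228, -61):
  c_1 = 0*62 + -3*13 + 0*-228 + -1*-61 = 22
  c_2 = 1*62 + 2*13 + 0*-228 + 0*-61 = 88
  c_3 = -1*62 + -1*13 + -1*-228 + 1*-61 = 92
  c_4 = 0*62 + -2*13 + 0*-228 + -1*-61 = 35
Expand coordinatewise in base 5:
  c_1 = 22 = 2·5^0 + 4·5^1
  c_2 = 88 = 3·5^0 + 2·5^1 + 3·5^2
  c_3 = 92 = 2·5^0 + 3·5^1 + 3·5^2
  c_4 = 35 = 0·5^0 + 2·5^1 + 1·5^2
λ_0 = (2, 3, 2, 0)
λ_1 = (4, 2, 3, 2)
λ_2 = (0, 3, 3, 1)

((2, 3, 2, 0), (4, 2, 3, 2), (0, 3, 3, 1))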